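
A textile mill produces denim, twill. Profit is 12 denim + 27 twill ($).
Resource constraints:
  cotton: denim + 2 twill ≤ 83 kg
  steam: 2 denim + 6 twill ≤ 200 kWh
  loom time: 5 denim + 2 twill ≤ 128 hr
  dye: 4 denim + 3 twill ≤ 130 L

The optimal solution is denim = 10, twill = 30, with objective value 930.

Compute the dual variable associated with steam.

Binding: steam and dye. Non-binding: cotton (13 unused), loom time (18 unused).
Since cotton, loom time are not tight, their duals are 0.
Dual feasibility on the basic columns requires 2·y_steam + 4·y_dye = 12, 6·y_steam + 3·y_dye = 27.
This yields shadow prices y_steam = 4, y_dye = 1.
Shadow price of steam = 4.

4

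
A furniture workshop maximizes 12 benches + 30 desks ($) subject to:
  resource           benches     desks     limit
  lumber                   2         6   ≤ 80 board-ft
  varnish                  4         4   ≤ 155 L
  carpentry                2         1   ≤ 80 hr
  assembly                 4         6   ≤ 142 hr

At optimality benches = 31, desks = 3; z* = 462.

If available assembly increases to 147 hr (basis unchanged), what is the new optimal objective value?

467

Check each constraint at x*: lumber 80/80 (tight); varnish 136/155 (slack 19); carpentry 65/80 (slack 15); assembly 142/142 (tight).
Since varnish, carpentry are not tight, their duals are 0.
The binding rows give the dual system: 2·y_lumber + 4·y_assembly = 12 and 6·y_lumber + 6·y_assembly = 30.
This yields shadow prices y_lumber = 4, y_assembly = 1.
Δz = y_assembly·Δb = 1 × (5) = 5, so new z* = 462 + 5 = 467.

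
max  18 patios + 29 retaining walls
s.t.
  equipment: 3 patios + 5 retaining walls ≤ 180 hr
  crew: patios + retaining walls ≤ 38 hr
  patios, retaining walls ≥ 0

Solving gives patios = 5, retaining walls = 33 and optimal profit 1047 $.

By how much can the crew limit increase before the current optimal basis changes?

Binding constraints: equipment, crew. The basis is B = [[3,5],[1,1]] with det -2.
Per unit increase in crew, x* moves by d = (2.5, -1.5).
The basis stays optimal until retaining walls reaches 0; allowable increase = 22 hr.

22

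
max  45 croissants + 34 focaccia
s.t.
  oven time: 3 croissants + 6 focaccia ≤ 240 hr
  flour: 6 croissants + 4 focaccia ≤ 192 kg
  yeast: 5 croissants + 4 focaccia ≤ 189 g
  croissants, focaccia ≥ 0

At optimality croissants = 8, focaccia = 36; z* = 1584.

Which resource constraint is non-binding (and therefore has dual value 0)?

oven time: 240/240 (binding)
flour: 192/192 (binding)
yeast: 184/189 (slack 5)
By complementary slackness, a constraint with positive slack has shadow price 0 → yeast.

yeast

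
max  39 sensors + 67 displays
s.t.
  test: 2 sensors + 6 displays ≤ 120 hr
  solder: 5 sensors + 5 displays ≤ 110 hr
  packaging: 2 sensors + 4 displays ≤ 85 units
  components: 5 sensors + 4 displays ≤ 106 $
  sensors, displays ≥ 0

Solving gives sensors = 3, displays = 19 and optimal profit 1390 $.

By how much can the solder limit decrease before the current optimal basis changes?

10

Binding constraints: test, solder. The basis is B = [[2,6],[5,5]] with det -20.
Per unit decrease in solder, x* moves by d = (-0.3, 0.1).
The basis stays optimal until sensors reaches 0; allowable decrease = 10 hr.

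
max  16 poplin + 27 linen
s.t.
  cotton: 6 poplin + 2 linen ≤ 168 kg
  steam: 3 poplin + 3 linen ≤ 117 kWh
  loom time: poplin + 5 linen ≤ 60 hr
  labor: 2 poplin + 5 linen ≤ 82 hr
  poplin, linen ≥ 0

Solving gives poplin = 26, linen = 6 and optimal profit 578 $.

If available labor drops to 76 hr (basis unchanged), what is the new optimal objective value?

548

Binding: cotton and labor. Non-binding: steam (21 unused), loom time (4 unused).
Slack constraints have shadow price 0 (complementary slackness).
From A_Bᵀ y = c: 6·y_cotton + 2·y_labor = 16; 2·y_cotton + 5·y_labor = 27.
This yields shadow prices y_cotton = 1, y_labor = 5.
Δz = y_labor·Δb = 5 × (-6) = -30, so new z* = 578 − 30 = 548.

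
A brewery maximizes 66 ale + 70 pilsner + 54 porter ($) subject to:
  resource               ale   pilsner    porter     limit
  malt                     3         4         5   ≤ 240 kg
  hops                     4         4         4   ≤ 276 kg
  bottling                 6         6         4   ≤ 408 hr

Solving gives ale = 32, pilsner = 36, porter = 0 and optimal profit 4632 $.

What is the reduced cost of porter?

At the optimum: malt uses 240 of 240 (binding); hops uses 272 of 276 (slack = 4); bottling uses 408 of 408 (binding).
By complementary slackness, y = 0 for the non-binding constraint.
From A_Bᵀ y = c: 3·y_malt + 6·y_bottling = 66; 4·y_malt + 6·y_bottling = 70.
This yields shadow prices y_malt = 4, y_bottling = 9.
Reduced cost of porter: c₃ − yᵀa₃ = 54 − (4·5 + 9·4) = 54 − 56 = -2.

-2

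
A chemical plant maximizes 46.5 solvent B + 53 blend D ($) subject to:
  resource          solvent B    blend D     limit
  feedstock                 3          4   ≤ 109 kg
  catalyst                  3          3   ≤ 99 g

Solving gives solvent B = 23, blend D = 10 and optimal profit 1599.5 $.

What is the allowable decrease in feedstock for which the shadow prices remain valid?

Binding constraints: feedstock, catalyst. The basis is B = [[3,4],[3,3]] with det -3.
Per unit decrease in feedstock, x* moves by d = (1, -1).
The basis stays optimal until blend D reaches 0; allowable decrease = 10 kg.

10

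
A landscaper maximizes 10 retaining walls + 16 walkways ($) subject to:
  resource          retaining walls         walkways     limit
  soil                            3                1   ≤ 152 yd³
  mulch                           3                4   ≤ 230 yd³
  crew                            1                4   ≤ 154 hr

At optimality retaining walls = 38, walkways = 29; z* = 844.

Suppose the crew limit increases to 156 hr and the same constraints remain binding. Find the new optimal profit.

846

At the optimum: soil uses 143 of 152 (slack = 9); mulch uses 230 of 230 (binding); crew uses 154 of 154 (binding).
By complementary slackness, y = 0 for the non-binding constraint.
The binding rows give the dual system: 3·y_mulch + 1·y_crew = 10 and 4·y_mulch + 4·y_crew = 16.
This yields shadow prices y_mulch = 3, y_crew = 1.
Δz = y_crew·Δb = 1 × (2) = 2, so new z* = 844 + 2 = 846.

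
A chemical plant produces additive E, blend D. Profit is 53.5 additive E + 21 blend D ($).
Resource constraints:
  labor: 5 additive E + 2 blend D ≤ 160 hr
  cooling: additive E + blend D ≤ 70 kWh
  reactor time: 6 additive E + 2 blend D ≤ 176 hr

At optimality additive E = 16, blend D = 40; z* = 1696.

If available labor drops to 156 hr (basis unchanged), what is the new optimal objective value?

1658

At the optimum: labor uses 160 of 160 (binding); cooling uses 56 of 70 (slack = 14); reactor time uses 176 of 176 (binding).
Slack constraints have shadow price 0 (complementary slackness).
From A_Bᵀ y = c: 5·y_labor + 6·y_reactor time = 53.5; 2·y_labor + 2·y_reactor time = 21.
Solving: y_labor = 9.5, y_reactor time = 1.
Δz = y_labor·Δb = 9.5 × (-4) = -38, so new z* = 1696 − 38 = 1658.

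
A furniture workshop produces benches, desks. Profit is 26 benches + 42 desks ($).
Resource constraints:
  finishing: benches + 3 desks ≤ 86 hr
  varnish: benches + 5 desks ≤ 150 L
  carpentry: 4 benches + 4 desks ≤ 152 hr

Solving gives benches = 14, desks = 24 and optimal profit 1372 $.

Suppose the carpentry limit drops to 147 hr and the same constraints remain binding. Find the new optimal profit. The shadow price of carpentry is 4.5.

1349.5

Δb = -5, so new z* = 1372 + (4.5)·(-5) = 1372 − 22.5 = 1349.5.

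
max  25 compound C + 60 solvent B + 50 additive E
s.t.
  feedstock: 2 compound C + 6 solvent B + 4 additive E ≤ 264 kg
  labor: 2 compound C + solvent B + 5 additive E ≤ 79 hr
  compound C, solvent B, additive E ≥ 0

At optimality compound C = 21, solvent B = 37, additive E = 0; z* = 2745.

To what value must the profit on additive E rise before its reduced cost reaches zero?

At the optimum: feedstock uses 264 of 264 (binding); labor uses 79 of 79 (binding).
Dual feasibility on the basic columns requires 2·y_feedstock + 2·y_labor = 25, 6·y_feedstock + 1·y_labor = 60.
→ y_feedstock = 9.5 and y_labor = 3.
additive E enters the basis when its profit ≥ yᵀa₃ = 9.5·4 + 3·5 = 53.

53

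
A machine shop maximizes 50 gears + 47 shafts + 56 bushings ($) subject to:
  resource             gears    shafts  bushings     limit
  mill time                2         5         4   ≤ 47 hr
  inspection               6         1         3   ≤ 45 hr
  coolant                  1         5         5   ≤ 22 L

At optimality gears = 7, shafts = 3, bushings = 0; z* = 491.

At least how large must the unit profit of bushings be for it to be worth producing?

At the optimum: mill time uses 29 of 47 (slack = 18); inspection uses 45 of 45 (binding); coolant uses 22 of 22 (binding).
Slack constraints have shadow price 0 (complementary slackness).
The binding rows give the dual system: 6·y_inspection + 1·y_coolant = 50 and 1·y_inspection + 5·y_coolant = 47.
Solving: y_inspection = 7, y_coolant = 8.
bushings enters the basis when its profit ≥ yᵀa₃ = 7·3 + 8·5 = 61.

61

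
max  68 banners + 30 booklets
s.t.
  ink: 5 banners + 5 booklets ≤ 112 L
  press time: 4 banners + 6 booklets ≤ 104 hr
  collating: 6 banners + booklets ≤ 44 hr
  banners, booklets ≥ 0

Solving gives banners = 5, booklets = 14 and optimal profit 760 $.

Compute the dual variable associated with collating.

9

Check each constraint at x*: ink 95/112 (slack 17); press time 104/104 (tight); collating 44/44 (tight).
By complementary slackness, y = 0 for the non-binding constraint.
The binding rows give the dual system: 4·y_press time + 6·y_collating = 68 and 6·y_press time + 1·y_collating = 30.
Solving: y_press time = 3.5, y_collating = 9.
Shadow price of collating = 9.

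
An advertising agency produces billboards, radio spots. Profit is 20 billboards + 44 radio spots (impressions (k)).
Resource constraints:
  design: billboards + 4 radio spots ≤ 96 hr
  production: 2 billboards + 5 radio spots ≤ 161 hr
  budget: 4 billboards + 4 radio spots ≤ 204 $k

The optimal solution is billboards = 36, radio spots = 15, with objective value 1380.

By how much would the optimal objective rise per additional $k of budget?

3

At the optimum: design uses 96 of 96 (binding); production uses 147 of 161 (slack = 14); budget uses 204 of 204 (binding).
Since production is not tight, its dual is 0.
Dual feasibility on the basic columns requires 1·y_design + 4·y_budget = 20, 4·y_design + 4·y_budget = 44.
Solving: y_design = 8, y_budget = 3.
Shadow price of budget = 3.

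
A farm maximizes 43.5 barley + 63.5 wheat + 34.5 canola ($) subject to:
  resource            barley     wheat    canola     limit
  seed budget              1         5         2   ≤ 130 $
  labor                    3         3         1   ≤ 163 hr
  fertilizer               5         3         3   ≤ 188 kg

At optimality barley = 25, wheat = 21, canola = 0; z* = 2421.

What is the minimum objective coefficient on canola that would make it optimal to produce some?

38

At the optimum: seed budget uses 130 of 130 (binding); labor uses 138 of 163 (slack = 25); fertilizer uses 188 of 188 (binding).
Slack constraints have shadow price 0 (complementary slackness).
From A_Bᵀ y = c: 1·y_seed budget + 5·y_fertilizer = 43.5; 5·y_seed budget + 3·y_fertilizer = 63.5.
→ y_seed budget = 8.5 and y_fertilizer = 7.
canola enters the basis when its profit ≥ yᵀa₃ = 8.5·2 + 7·3 = 38.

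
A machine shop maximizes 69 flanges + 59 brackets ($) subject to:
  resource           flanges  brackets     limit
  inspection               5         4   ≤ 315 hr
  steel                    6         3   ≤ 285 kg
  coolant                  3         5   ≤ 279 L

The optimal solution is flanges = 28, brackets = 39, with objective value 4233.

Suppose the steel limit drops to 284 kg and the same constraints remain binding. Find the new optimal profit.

Check each constraint at x*: inspection 296/315 (slack 19); steel 285/285 (tight); coolant 279/279 (tight).
Since inspection is not tight, its dual is 0.
The binding rows give the dual system: 6·y_steel + 3·y_coolant = 69 and 3·y_steel + 5·y_coolant = 59.
This yields shadow prices y_steel = 8, y_coolant = 7.
Δz = y_steel·Δb = 8 × (-1) = -8, so new z* = 4233 − 8 = 4225.

4225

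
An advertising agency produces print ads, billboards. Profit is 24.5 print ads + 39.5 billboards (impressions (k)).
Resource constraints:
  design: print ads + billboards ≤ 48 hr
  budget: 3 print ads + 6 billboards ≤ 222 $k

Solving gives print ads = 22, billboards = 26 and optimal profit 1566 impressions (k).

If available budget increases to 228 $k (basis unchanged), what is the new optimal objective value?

1596

Both design and budget are binding at x*.
Dual feasibility on the basic columns requires 1·y_design + 3·y_budget = 24.5, 1·y_design + 6·y_budget = 39.5.
→ y_design = 9.5 and y_budget = 5.
Δz = y_budget·Δb = 5 × (6) = 30, so new z* = 1566 + 30 = 1596.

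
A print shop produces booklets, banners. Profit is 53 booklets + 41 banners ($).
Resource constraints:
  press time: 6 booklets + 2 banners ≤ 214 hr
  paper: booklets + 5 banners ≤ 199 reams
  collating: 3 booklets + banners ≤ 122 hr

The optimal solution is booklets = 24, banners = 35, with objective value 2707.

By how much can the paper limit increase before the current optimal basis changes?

Binding constraints: press time, paper. The basis is B = [[6,2],[1,5]] with det 28.
Per unit increase in paper, x* moves by d = (-0.0714, 0.2143).
The basis stays optimal until booklets reaches 0; allowable increase = 336 reams.

336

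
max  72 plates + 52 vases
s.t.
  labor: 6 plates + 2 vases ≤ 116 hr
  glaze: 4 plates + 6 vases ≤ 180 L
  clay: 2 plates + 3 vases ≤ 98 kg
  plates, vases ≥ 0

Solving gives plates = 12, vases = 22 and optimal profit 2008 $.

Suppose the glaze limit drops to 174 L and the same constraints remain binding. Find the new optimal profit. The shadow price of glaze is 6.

Δb = -6, so new z* = 2008 + (6)·(-6) = 2008 − 36 = 1972.

1972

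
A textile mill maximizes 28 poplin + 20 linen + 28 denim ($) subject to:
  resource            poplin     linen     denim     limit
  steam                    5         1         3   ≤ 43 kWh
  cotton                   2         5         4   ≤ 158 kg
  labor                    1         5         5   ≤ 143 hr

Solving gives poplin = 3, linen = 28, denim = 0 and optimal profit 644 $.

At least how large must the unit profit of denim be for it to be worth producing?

30

At the optimum: steam uses 43 of 43 (binding); cotton uses 146 of 158 (slack = 12); labor uses 143 of 143 (binding).
Since cotton is not tight, its dual is 0.
The binding rows give the dual system: 5·y_steam + 1·y_labor = 28 and 1·y_steam + 5·y_labor = 20.
Solving: y_steam = 5, y_labor = 3.
denim enters the basis when its profit ≥ yᵀa₃ = 5·3 + 3·5 = 30.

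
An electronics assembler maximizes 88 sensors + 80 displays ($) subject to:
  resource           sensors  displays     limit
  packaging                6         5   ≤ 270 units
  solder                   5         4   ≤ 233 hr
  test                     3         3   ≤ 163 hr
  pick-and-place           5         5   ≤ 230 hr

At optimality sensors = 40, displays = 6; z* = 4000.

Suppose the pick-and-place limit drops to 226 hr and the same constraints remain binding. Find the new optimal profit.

3968

Binding: packaging and pick-and-place. Non-binding: solder (9 unused), test (25 unused).
Since solder, test are not tight, their duals are 0.
The binding rows give the dual system: 6·y_packaging + 5·y_pick-and-place = 88 and 5·y_packaging + 5·y_pick-and-place = 80.
Solving: y_packaging = 8, y_pick-and-place = 8.
Δz = y_pick-and-place·Δb = 8 × (-4) = -32, so new z* = 4000 − 32 = 3968.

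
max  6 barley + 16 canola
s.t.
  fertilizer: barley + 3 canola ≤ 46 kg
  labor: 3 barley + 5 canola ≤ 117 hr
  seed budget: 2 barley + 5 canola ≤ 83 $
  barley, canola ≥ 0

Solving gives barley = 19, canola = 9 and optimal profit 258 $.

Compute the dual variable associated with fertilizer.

Binding: fertilizer and seed budget. Non-binding: labor (15 unused).
Since labor is not tight, its dual is 0.
From A_Bᵀ y = c: 1·y_fertilizer + 2·y_seed budget = 6; 3·y_fertilizer + 5·y_seed budget = 16.
This yields shadow prices y_fertilizer = 2, y_seed budget = 2.
Shadow price of fertilizer = 2.

2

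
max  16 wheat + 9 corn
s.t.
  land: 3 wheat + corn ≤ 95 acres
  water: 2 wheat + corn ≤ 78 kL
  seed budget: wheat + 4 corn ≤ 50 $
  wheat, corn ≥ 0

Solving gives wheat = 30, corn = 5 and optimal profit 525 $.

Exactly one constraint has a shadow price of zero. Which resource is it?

land: 95/95 (binding)
water: 65/78 (slack 13)
seed budget: 50/50 (binding)
By complementary slackness, a constraint with positive slack has shadow price 0 → water.

water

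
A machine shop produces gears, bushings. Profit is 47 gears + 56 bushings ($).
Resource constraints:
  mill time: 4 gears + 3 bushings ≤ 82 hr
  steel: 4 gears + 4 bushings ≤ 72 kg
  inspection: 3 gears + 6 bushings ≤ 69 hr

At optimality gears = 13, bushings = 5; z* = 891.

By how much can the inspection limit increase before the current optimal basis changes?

39

Binding constraints: steel, inspection. The basis is B = [[4,4],[3,6]] with det 12.
Per unit increase in inspection, x* moves by d = (-0.3333, 0.3333).
The basis stays optimal until gears reaches 0; allowable increase = 39 hr.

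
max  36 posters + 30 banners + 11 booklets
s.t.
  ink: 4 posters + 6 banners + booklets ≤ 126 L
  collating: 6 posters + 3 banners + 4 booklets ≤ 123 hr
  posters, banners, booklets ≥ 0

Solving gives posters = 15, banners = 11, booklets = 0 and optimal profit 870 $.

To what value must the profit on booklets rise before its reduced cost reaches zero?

19

Both ink and collating are binding at x*.
From A_Bᵀ y = c: 4·y_ink + 6·y_collating = 36; 6·y_ink + 3·y_collating = 30.
This yields shadow prices y_ink = 3, y_collating = 4.
booklets enters the basis when its profit ≥ yᵀa₃ = 3·1 + 4·4 = 19.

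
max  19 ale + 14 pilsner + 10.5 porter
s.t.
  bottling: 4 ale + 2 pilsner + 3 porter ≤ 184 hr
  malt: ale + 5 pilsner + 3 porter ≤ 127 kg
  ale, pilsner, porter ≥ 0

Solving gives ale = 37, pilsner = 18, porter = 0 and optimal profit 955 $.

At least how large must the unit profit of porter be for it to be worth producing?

16.5

At the optimum: bottling uses 184 of 184 (binding); malt uses 127 of 127 (binding).
Dual feasibility on the basic columns requires 4·y_bottling + 1·y_malt = 19, 2·y_bottling + 5·y_malt = 14.
Solving: y_bottling = 4.5, y_malt = 1.
porter enters the basis when its profit ≥ yᵀa₃ = 4.5·3 + 1·3 = 16.5.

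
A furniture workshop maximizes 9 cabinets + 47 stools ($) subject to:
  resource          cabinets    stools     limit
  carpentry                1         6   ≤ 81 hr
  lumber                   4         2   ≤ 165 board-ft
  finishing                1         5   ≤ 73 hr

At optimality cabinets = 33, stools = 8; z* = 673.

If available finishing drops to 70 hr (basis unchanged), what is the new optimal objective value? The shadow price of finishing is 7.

Δb = -3, so new z* = 673 + (7)·(-3) = 673 − 21 = 652.

652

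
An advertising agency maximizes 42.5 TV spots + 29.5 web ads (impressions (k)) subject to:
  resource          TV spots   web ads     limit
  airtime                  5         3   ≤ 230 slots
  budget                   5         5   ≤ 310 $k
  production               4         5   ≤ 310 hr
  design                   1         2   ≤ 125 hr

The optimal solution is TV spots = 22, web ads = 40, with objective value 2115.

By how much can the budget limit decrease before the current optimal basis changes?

Binding constraints: airtime, budget. The basis is B = [[5,3],[5,5]] with det 10.
Per unit decrease in budget, x* moves by d = (0.3, -0.5).
The basis stays optimal until web ads reaches 0; allowable decrease = 80 $k.

80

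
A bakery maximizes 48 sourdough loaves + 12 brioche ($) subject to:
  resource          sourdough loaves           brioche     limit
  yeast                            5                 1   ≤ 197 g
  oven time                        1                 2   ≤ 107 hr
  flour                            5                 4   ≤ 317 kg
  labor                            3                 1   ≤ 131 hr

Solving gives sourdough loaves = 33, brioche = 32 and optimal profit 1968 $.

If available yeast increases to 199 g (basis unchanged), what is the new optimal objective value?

At the optimum: yeast uses 197 of 197 (binding); oven time uses 97 of 107 (slack = 10); flour uses 293 of 317 (slack = 24); labor uses 131 of 131 (binding).
Since oven time, flour are not tight, their duals are 0.
The binding rows give the dual system: 5·y_yeast + 3·y_labor = 48 and 1·y_yeast + 1·y_labor = 12.
Solving: y_yeast = 6, y_labor = 6.
Δz = y_yeast·Δb = 6 × (2) = 12, so new z* = 1968 + 12 = 1980.

1980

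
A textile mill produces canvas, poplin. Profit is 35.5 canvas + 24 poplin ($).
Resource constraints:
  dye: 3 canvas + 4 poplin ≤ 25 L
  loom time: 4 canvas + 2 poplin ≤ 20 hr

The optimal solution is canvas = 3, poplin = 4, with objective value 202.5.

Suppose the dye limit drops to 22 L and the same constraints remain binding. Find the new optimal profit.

195

Check each constraint at x*: dye 25/25 (tight); loom time 20/20 (tight).
From A_Bᵀ y = c: 3·y_dye + 4·y_loom time = 35.5; 4·y_dye + 2·y_loom time = 24.
This yields shadow prices y_dye = 2.5, y_loom time = 7.
Δz = y_dye·Δb = 2.5 × (-3) = -7.5, so new z* = 202.5 − 7.5 = 195.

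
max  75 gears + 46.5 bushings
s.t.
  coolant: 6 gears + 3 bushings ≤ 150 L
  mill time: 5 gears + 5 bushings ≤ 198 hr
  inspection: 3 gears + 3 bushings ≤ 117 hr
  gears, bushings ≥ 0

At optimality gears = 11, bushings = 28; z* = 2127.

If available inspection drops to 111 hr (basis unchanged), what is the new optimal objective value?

2091

Binding: coolant and inspection. Non-binding: mill time (3 unused).
By complementary slackness, y = 0 for the non-binding constraint.
From A_Bᵀ y = c: 6·y_coolant + 3·y_inspection = 75; 3·y_coolant + 3·y_inspection = 46.5.
Solving: y_coolant = 9.5, y_inspection = 6.
Δz = y_inspection·Δb = 6 × (-6) = -36, so new z* = 2127 − 36 = 2091.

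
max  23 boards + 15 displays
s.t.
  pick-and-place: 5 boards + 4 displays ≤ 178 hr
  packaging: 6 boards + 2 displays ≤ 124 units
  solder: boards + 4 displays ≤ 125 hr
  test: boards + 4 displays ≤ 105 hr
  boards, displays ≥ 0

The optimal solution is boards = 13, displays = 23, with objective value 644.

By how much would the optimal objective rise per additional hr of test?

Binding: packaging and test. Non-binding: pick-and-place (21 unused), solder (20 unused).
Slack constraints have shadow price 0 (complementary slackness).
The binding rows give the dual system: 6·y_packaging + 1·y_test = 23 and 2·y_packaging + 4·y_test = 15.
Solving: y_packaging = 3.5, y_test = 2.
Shadow price of test = 2.

2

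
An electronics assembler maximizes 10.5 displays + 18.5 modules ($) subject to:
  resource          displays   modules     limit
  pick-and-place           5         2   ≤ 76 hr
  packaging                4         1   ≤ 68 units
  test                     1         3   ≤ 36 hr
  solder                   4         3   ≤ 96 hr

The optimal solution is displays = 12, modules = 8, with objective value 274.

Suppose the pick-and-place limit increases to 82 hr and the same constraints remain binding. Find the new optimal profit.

Binding: pick-and-place and test. Non-binding: packaging (12 unused), solder (24 unused).
By complementary slackness, y = 0 for the non-binding constraints.
From A_Bᵀ y = c: 5·y_pick-and-place + 1·y_test = 10.5; 2·y_pick-and-place + 3·y_test = 18.5.
This yields shadow prices y_pick-and-place = 1, y_test = 5.5.
Δz = y_pick-and-place·Δb = 1 × (6) = 6, so new z* = 274 + 6 = 280.

280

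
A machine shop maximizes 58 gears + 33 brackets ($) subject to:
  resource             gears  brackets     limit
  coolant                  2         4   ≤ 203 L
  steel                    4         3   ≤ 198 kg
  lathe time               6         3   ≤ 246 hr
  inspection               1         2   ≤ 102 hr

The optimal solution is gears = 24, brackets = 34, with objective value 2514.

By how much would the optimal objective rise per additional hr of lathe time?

At the optimum: coolant uses 184 of 203 (slack = 19); steel uses 198 of 198 (binding); lathe time uses 246 of 246 (binding); inspection uses 92 of 102 (slack = 10).
Since coolant, inspection are not tight, their duals are 0.
Dual feasibility on the basic columns requires 4·y_steel + 6·y_lathe time = 58, 3·y_steel + 3·y_lathe time = 33.
This yields shadow prices y_steel = 4, y_lathe time = 7.
Shadow price of lathe time = 7.

7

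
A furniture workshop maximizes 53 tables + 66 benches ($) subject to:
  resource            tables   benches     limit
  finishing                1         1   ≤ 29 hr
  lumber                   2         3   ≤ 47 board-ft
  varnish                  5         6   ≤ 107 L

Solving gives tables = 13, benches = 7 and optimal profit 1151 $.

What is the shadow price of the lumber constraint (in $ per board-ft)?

4

Check each constraint at x*: finishing 20/29 (slack 9); lumber 47/47 (tight); varnish 107/107 (tight).
Since finishing is not tight, its dual is 0.
From A_Bᵀ y = c: 2·y_lumber + 5·y_varnish = 53; 3·y_lumber + 6·y_varnish = 66.
→ y_lumber = 4 and y_varnish = 9.
Shadow price of lumber = 4.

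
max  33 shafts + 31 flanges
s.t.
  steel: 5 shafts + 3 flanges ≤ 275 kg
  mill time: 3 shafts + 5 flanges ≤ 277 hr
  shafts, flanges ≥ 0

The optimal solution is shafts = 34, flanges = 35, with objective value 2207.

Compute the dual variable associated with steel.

Both steel and mill time are binding at x*.
From A_Bᵀ y = c: 5·y_steel + 3·y_mill time = 33; 3·y_steel + 5·y_mill time = 31.
→ y_steel = 4.5 and y_mill time = 3.5.
Shadow price of steel = 4.5.

4.5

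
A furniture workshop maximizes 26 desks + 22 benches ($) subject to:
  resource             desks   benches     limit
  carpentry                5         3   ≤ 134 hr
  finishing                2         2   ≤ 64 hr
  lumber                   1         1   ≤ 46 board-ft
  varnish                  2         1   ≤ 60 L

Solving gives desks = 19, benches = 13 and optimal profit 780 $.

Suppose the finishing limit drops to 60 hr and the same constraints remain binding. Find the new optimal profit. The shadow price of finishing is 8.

Δb = -4, so new z* = 780 + (8)·(-4) = 780 − 32 = 748.

748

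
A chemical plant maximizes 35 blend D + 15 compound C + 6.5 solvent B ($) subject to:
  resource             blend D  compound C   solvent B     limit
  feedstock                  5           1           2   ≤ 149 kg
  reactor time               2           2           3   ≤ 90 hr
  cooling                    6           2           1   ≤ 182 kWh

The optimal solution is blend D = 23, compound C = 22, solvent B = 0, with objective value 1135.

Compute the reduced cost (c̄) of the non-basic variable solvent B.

Binding: reactor time and cooling. Non-binding: feedstock (12 unused).
By complementary slackness, y = 0 for the non-binding constraint.
Dual feasibility on the basic columns requires 2·y_reactor time + 6·y_cooling = 35, 2·y_reactor time + 2·y_cooling = 15.
→ y_reactor time = 2.5 and y_cooling = 5.
Reduced cost of solvent B: c₃ − yᵀa₃ = 6.5 − (2.5·3 + 5·1) = 6.5 − 12.5 = -6.

-6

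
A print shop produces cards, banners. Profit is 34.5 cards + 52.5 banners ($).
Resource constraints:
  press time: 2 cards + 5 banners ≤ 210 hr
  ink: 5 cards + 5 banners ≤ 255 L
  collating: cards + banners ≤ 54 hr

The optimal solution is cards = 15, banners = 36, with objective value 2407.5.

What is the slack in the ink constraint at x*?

ink used = 5·15 + 5·36 = 255; slack = 255 − 255 = 0.

0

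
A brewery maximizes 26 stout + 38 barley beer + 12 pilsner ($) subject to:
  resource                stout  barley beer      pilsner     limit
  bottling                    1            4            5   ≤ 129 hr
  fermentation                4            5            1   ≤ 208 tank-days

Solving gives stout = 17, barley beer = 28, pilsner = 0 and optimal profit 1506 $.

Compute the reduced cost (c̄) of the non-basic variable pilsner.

-4

At the optimum: bottling uses 129 of 129 (binding); fermentation uses 208 of 208 (binding).
The binding rows give the dual system: 1·y_bottling + 4·y_fermentation = 26 and 4·y_bottling + 5·y_fermentation = 38.
Solving: y_bottling = 2, y_fermentation = 6.
Reduced cost of pilsner: c₃ − yᵀa₃ = 12 − (2·5 + 6·1) = 12 − 16 = -4.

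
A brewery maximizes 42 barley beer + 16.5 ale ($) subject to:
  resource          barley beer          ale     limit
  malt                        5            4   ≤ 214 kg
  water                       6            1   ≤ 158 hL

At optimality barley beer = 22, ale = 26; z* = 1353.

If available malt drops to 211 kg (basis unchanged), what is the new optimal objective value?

1344

Check each constraint at x*: malt 214/214 (tight); water 158/158 (tight).
Dual feasibility on the basic columns requires 5·y_malt + 6·y_water = 42, 4·y_malt + 1·y_water = 16.5.
This yields shadow prices y_malt = 3, y_water = 4.5.
Δz = y_malt·Δb = 3 × (-3) = -9, so new z* = 1353 − 9 = 1344.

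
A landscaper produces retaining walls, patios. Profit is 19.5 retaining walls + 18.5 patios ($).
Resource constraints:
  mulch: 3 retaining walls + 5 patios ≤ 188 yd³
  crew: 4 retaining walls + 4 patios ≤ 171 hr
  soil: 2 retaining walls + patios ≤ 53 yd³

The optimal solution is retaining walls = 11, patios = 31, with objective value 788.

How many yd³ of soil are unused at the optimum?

0

soil used = 2·11 + 1·31 = 53; slack = 53 − 53 = 0.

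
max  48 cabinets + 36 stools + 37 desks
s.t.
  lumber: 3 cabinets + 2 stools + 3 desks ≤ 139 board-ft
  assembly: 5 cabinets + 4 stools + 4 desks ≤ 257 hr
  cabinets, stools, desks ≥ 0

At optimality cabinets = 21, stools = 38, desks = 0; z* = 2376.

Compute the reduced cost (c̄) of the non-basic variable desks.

-5

Check each constraint at x*: lumber 139/139 (tight); assembly 257/257 (tight).
From A_Bᵀ y = c: 3·y_lumber + 5·y_assembly = 48; 2·y_lumber + 4·y_assembly = 36.
Solving: y_lumber = 6, y_assembly = 6.
Reduced cost of desks: c₃ − yᵀa₃ = 37 − (6·3 + 6·4) = 37 − 42 = -5.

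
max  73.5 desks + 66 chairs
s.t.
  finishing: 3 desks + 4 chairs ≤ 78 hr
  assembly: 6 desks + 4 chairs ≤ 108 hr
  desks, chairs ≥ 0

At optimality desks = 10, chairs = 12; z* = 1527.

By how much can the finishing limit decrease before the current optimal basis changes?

Binding constraints: finishing, assembly. The basis is B = [[3,4],[6,4]] with det -12.
Per unit decrease in finishing, x* moves by d = (0.3333, -0.5).
The basis stays optimal until chairs reaches 0; allowable decrease = 24 hr.

24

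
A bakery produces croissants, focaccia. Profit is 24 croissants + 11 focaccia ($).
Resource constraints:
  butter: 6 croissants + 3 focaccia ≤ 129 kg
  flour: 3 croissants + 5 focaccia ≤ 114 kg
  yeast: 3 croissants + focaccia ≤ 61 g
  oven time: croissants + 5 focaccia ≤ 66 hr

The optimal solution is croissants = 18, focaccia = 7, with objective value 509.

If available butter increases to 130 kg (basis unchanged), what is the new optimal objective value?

512

Check each constraint at x*: butter 129/129 (tight); flour 89/114 (slack 25); yeast 61/61 (tight); oven time 53/66 (slack 13).
Slack constraints have shadow price 0 (complementary slackness).
Dual feasibility on the basic columns requires 6·y_butter + 3·y_yeast = 24, 3·y_butter + 1·y_yeast = 11.
→ y_butter = 3 and y_yeast = 2.
Δz = y_butter·Δb = 3 × (1) = 3, so new z* = 509 + 3 = 512.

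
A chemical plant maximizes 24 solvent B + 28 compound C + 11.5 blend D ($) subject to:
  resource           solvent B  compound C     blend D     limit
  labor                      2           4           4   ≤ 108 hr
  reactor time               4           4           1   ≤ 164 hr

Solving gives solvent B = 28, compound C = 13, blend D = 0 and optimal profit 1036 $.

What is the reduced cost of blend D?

-1.5

At the optimum: labor uses 108 of 108 (binding); reactor time uses 164 of 164 (binding).
From A_Bᵀ y = c: 2·y_labor + 4·y_reactor time = 24; 4·y_labor + 4·y_reactor time = 28.
→ y_labor = 2 and y_reactor time = 5.
Reduced cost of blend D: c₃ − yᵀa₃ = 11.5 − (2·4 + 5·1) = 11.5 − 13 = -1.5.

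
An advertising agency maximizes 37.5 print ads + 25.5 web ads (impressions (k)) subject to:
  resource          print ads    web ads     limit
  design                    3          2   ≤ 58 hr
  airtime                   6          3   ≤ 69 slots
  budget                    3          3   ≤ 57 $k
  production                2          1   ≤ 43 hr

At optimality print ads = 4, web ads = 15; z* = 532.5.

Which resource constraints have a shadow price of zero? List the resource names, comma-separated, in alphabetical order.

design: 42/58 (slack 16)
airtime: 69/69 (binding)
budget: 57/57 (binding)
production: 23/43 (slack 20)
By complementary slackness, a constraint with positive slack has shadow price 0 → design, production.

design, production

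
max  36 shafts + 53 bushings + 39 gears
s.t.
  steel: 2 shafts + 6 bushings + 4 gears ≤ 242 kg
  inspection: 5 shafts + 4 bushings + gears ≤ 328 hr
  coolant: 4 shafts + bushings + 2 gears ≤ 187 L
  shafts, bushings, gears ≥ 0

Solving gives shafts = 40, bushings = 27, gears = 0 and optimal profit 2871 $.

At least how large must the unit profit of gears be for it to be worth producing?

42

Binding: steel and coolant. Non-binding: inspection (20 unused).
Slack constraints have shadow price 0 (complementary slackness).
Dual feasibility on the basic columns requires 2·y_steel + 4·y_coolant = 36, 6·y_steel + 1·y_coolant = 53.
This yields shadow prices y_steel = 8, y_coolant = 5.
gears enters the basis when its profit ≥ yᵀa₃ = 8·4 + 5·2 = 42.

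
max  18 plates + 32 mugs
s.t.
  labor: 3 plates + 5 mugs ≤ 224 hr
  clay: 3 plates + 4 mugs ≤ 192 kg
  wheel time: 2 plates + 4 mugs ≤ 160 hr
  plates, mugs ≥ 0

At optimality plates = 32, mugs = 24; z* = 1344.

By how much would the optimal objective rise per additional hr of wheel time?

Binding: clay and wheel time. Non-binding: labor (8 unused).
Slack constraints have shadow price 0 (complementary slackness).
From A_Bᵀ y = c: 3·y_clay + 2·y_wheel time = 18; 4·y_clay + 4·y_wheel time = 32.
This yields shadow prices y_clay = 2, y_wheel time = 6.
Shadow price of wheel time = 6.

6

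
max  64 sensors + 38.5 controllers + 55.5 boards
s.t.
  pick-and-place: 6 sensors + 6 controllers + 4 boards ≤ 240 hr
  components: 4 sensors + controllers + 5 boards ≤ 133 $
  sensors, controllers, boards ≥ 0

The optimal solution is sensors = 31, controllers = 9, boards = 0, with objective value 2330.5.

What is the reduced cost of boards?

-7

Both pick-and-place and components are binding at x*.
The binding rows give the dual system: 6·y_pick-and-place + 4·y_components = 64 and 6·y_pick-and-place + 1·y_components = 38.5.
Solving: y_pick-and-place = 5, y_components = 8.5.
Reduced cost of boards: c₃ − yᵀa₃ = 55.5 − (5·4 + 8.5·5) = 55.5 − 62.5 = -7.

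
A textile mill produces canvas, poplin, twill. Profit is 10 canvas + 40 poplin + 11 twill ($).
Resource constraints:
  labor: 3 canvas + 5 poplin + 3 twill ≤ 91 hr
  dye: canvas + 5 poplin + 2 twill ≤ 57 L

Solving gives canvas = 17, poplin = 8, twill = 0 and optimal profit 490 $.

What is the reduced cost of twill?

-6

Both labor and dye are binding at x*.
Dual feasibility on the basic columns requires 3·y_labor + 1·y_dye = 10, 5·y_labor + 5·y_dye = 40.
This yields shadow prices y_labor = 1, y_dye = 7.
Reduced cost of twill: c₃ − yᵀa₃ = 11 − (1·3 + 7·2) = 11 − 17 = -6.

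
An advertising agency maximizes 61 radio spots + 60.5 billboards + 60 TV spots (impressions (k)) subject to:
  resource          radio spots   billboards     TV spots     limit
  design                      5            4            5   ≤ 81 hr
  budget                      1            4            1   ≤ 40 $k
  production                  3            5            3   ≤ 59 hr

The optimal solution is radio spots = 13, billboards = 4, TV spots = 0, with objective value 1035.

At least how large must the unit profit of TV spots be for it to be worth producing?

61

Check each constraint at x*: design 81/81 (tight); budget 29/40 (slack 11); production 59/59 (tight).
Slack constraints have shadow price 0 (complementary slackness).
From A_Bᵀ y = c: 5·y_design + 3·y_production = 61; 4·y_design + 5·y_production = 60.5.
Solving: y_design = 9.5, y_production = 4.5.
TV spots enters the basis when its profit ≥ yᵀa₃ = 9.5·5 + 4.5·3 = 61.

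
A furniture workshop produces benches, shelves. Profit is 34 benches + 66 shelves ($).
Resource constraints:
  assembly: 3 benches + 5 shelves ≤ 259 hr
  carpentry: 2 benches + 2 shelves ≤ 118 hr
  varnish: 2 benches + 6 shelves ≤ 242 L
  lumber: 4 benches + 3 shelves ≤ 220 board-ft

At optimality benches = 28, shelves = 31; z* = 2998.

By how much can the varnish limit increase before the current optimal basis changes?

40

Binding constraints: carpentry, varnish. The basis is B = [[2,2],[2,6]] with det 8.
Per unit increase in varnish, x* moves by d = (-0.25, 0.25).
The basis stays optimal until assembly becomes binding; allowable increase = 40 L.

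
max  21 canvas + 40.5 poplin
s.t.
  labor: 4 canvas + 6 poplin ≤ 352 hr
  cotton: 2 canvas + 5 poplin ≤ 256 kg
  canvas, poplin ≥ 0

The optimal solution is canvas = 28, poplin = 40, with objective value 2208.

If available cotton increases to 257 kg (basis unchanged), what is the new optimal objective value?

2212.5

At the optimum: labor uses 352 of 352 (binding); cotton uses 256 of 256 (binding).
From A_Bᵀ y = c: 4·y_labor + 2·y_cotton = 21; 6·y_labor + 5·y_cotton = 40.5.
→ y_labor = 3 and y_cotton = 4.5.
Δz = y_cotton·Δb = 4.5 × (1) = 4.5, so new z* = 2208 + 4.5 = 2212.5.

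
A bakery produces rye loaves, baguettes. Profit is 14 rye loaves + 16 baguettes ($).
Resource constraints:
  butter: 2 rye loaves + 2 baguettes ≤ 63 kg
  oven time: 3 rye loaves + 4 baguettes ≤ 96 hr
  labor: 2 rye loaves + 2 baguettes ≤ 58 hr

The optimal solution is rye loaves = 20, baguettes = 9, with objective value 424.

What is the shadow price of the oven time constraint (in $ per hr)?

2

Check each constraint at x*: butter 58/63 (slack 5); oven time 96/96 (tight); labor 58/58 (tight).
Slack constraints have shadow price 0 (complementary slackness).
The binding rows give the dual system: 3·y_oven time + 2·y_labor = 14 and 4·y_oven time + 2·y_labor = 16.
→ y_oven time = 2 and y_labor = 4.
Shadow price of oven time = 2.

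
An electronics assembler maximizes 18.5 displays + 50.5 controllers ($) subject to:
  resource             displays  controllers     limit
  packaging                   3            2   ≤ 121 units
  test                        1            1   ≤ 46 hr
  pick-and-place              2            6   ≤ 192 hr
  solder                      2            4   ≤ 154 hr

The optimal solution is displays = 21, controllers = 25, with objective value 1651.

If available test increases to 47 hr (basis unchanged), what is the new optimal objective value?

1653.5

At the optimum: packaging uses 113 of 121 (slack = 8); test uses 46 of 46 (binding); pick-and-place uses 192 of 192 (binding); solder uses 142 of 154 (slack = 12).
Since packaging, solder are not tight, their duals are 0.
From A_Bᵀ y = c: 1·y_test + 2·y_pick-and-place = 18.5; 1·y_test + 6·y_pick-and-place = 50.5.
This yields shadow prices y_test = 2.5, y_pick-and-place = 8.
Δz = y_test·Δb = 2.5 × (1) = 2.5, so new z* = 1651 + 2.5 = 1653.5.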